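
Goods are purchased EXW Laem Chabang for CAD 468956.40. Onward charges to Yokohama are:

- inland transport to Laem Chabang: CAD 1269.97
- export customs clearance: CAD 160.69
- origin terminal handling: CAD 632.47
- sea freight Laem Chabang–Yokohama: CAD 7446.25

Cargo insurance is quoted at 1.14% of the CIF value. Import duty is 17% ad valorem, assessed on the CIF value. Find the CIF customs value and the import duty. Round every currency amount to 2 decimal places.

Let C be the CIF value. C = EXW price + pre-shipment costs + freight + 1.14% × C
C − 1.14% × C = 468956.40 + 1269.97 + 160.69 + 632.47 + 7446.25
0.9886 × C = 478465.78
C = 478465.78 / 0.9886 = 483983.19
Insurance premium = 1.14% × 483983.19 = 5517.41
Import duty = 483983.19 × 17% = 82277.14

CIF value: CAD 483983.19; import duty: CAD 82277.14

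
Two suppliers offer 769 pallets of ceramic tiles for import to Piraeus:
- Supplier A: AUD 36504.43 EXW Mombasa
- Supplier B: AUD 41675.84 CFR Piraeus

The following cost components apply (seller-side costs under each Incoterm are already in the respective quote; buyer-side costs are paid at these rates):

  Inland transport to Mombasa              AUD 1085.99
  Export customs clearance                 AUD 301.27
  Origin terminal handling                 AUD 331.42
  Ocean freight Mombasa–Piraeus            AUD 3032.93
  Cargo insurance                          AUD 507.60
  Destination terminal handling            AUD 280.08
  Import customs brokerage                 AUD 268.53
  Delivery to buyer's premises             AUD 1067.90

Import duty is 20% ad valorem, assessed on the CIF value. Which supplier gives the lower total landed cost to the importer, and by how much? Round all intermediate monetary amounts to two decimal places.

Supplier A (EXW):
CIF value = EXW price + inland to port + export clearance + origin terminal + freight + insurance = 36504.43 + 1085.99 + 301.27 + 331.42 + 3032.93 + 507.60 = 41763.64
Import duty = 41763.64 × 20% = 8352.73
Buyer bears (A): 1085.99 + 301.27 + 331.42 + 3032.93 + 507.60 + 280.08 + 268.53 + 1067.90 = 6875.72
Landed cost (A) = invoice 36504.43 + 6875.72 + duty 8352.73 = 51732.88
Supplier B (CFR):
CIF value = CFR price + insurance = 41675.84 + 507.60 = 42183.44
Import duty = 42183.44 × 20% = 8436.69
Buyer bears (B): 507.60 + 280.08 + 268.53 + 1067.90 = 2124.11
Landed cost (B) = invoice 41675.84 + 2124.11 + duty 8436.69 = 52236.64
Difference = |51732.88 − 52236.64| = 503.76

Supplier A is cheaper by AUD 503.76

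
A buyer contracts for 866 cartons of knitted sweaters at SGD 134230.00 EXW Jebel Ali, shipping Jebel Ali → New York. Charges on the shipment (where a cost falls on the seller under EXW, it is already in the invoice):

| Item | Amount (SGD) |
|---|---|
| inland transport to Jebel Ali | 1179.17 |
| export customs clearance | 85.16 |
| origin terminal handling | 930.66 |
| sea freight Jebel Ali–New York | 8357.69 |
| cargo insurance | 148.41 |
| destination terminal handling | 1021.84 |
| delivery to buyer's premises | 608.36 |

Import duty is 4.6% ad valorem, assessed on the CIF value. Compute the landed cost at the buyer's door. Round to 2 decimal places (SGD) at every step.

EXW: the seller makes goods available at their premises; the buyer bears all onward costs.
CIF value = EXW price + inland to port + export clearance + origin terminal + freight + insurance = 134230.00 + 1179.17 + 85.16 + 930.66 + 8357.69 + 148.41 = 144931.09
Import duty = 144931.09 × 4.6% = 6666.83
Buyer bears: inland to port 1179.17 + export clearance 85.16 + origin terminal 930.66 + freight 8357.69 + insurance 148.41 + destination terminal 1021.84 + delivery 608.36 + duty 6666.83 = 18998.12
Landed cost = invoice 134230.00 + 18998.12 = 153228.12

Total landed cost: SGD 153228.12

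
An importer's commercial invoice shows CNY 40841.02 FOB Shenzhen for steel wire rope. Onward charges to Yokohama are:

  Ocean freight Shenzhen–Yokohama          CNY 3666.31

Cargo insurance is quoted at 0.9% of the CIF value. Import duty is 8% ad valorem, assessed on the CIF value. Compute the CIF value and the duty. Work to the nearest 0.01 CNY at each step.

CIF value: CNY 44911.53; import duty: CNY 3592.92

Let C be the CIF value. C = FOB price + freight + 0.9% × C
C − 0.9% × C = 40841.02 + 3666.31
0.991 × C = 44507.33
C = 44507.33 / 0.991 = 44911.53
Insurance premium = 0.9% × 44911.53 = 404.20
Import duty = 44911.53 × 8% = 3592.92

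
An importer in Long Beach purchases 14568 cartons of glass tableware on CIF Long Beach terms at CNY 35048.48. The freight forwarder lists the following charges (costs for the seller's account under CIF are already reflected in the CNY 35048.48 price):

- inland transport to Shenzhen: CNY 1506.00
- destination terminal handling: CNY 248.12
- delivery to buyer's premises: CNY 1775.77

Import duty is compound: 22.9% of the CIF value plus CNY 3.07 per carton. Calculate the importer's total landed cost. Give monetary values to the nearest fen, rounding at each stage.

Total landed cost: CNY 89822.23

CIF: the seller pays costs through ocean freight and marine insurance to the destination port.
Already in the invoice (seller's account under CIF): inland to port — exclude.
The CIF price already equals the CIF value: 35048.48
Ad valorem component: 35048.48 × 22.9% = 8026.10
Specific component: 14568 × 3.07 = 44723.76
Import duty = 8026.10 + 44723.76 = 52749.86
Buyer bears: destination terminal 248.12 + delivery 1775.77 + duty 52749.86 = 54773.75
Landed cost = invoice 35048.48 + 54773.75 = 89822.23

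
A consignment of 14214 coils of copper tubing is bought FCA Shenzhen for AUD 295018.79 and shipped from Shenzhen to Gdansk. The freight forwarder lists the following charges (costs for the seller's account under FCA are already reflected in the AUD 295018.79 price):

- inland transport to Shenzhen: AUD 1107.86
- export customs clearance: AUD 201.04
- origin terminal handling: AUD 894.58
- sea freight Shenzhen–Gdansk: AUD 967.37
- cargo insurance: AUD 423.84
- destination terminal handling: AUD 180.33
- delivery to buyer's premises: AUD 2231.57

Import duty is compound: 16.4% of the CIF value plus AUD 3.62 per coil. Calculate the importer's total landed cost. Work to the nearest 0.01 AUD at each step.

Total landed cost: AUD 399929.11

FCA: the seller delivers export-cleared goods to the carrier; the buyer bears costs from that point.
Already in the invoice (seller's account under FCA): inland to port, export clearance — exclude.
CIF value = FCA price + origin terminal + freight + insurance = 295018.79 + 894.58 + 967.37 + 423.84 = 297304.58
Ad valorem component: 297304.58 × 16.4% = 48757.95
Specific component: 14214 × 3.62 = 51454.68
Import duty = 48757.95 + 51454.68 = 100212.63
Buyer bears: origin terminal 894.58 + freight 967.37 + insurance 423.84 + destination terminal 180.33 + delivery 2231.57 + duty 100212.63 = 104910.32
Landed cost = invoice 295018.79 + 104910.32 = 399929.11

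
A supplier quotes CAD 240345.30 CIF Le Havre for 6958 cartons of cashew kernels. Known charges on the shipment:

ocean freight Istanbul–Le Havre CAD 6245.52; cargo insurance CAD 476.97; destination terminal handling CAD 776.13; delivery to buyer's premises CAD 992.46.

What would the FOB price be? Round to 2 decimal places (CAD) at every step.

FOB price: CAD 233622.81

Not relevant to the conversion: delivery, destination terminal — on the buyer under both terms; not part of either seller's price.
From CIF to FOB, the seller no longer bears: freight, insurance.
FOB price = 240345.30 − 6245.52 − 476.97 = 233622.81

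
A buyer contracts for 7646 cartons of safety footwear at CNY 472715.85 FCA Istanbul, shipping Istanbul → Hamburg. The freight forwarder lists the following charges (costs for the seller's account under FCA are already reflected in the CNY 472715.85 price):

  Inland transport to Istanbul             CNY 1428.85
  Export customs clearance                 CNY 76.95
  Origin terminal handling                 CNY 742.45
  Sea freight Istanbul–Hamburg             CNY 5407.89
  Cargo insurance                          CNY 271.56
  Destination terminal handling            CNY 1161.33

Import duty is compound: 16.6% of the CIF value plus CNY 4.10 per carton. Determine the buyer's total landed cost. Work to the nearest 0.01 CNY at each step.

Total landed cost: CNY 591184.55

FCA: the seller delivers export-cleared goods to the carrier; the buyer bears costs from that point.
Already in the invoice (seller's account under FCA): inland to port, export clearance — exclude.
CIF value = FCA price + origin terminal + freight + insurance = 472715.85 + 742.45 + 5407.89 + 271.56 = 479137.75
Ad valorem component: 479137.75 × 16.6% = 79536.87
Specific component: 7646 × 4.10 = 31348.60
Import duty = 79536.87 + 31348.60 = 110885.47
Buyer bears: origin terminal 742.45 + freight 5407.89 + insurance 271.56 + destination terminal 1161.33 + duty 110885.47 = 118468.70
Landed cost = invoice 472715.85 + 118468.70 = 591184.55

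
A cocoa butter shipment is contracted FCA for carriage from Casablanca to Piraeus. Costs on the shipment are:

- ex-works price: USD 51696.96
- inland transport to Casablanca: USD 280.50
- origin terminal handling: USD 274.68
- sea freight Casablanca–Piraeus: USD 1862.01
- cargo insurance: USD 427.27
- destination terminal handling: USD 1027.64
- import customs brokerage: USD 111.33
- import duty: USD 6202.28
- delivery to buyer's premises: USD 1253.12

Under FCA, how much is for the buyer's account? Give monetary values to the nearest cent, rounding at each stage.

FCA: the seller delivers export-cleared goods to the carrier; the buyer bears costs from that point.
Seller's account: goods 51696.96 + inland to port 280.50 = 51977.46
Buyer's account: origin terminal 274.68 + freight 1862.01 + insurance 427.27 + destination terminal 1027.64 + brokerage 111.33 + duty 6202.28 + delivery 1253.12 = 11158.33

Buyer's account: USD 11158.33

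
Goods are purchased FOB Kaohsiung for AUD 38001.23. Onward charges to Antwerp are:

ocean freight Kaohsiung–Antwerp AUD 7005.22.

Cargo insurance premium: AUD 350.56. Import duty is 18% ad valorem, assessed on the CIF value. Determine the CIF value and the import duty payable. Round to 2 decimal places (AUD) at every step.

CIF = FOB price + freight + insurance
CIF = 38001.23 + 7005.22 + 350.56 = 45357.01
Import duty = 45357.01 × 18% = 8164.26

CIF value: AUD 45357.01; import duty: AUD 8164.26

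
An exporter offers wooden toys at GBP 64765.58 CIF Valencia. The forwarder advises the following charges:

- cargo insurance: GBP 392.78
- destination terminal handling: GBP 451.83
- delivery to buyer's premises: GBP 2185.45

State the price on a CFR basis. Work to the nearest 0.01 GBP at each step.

Not relevant to the conversion: destination terminal, delivery — on the buyer under both terms; not part of either seller's price.
From CIF to CFR, the seller no longer bears: insurance.
CFR price = 64765.58 − 392.78 = 64372.80

CFR price: GBP 64372.80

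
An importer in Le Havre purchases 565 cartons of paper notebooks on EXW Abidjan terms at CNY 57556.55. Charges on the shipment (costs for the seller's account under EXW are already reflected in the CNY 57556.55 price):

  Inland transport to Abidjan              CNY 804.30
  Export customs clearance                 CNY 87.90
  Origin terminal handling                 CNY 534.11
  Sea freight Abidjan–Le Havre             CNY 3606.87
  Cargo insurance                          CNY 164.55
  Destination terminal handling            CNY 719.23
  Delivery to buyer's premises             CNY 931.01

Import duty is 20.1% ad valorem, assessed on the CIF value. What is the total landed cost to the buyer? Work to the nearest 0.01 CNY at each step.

EXW: the seller makes goods available at their premises; the buyer bears all onward costs.
CIF value = EXW price + inland to port + export clearance + origin terminal + freight + insurance = 57556.55 + 804.30 + 87.90 + 534.11 + 3606.87 + 164.55 = 62754.28
Import duty = 62754.28 × 20.1% = 12613.61
Buyer bears: inland to port 804.30 + export clearance 87.90 + origin terminal 534.11 + freight 3606.87 + insurance 164.55 + destination terminal 719.23 + delivery 931.01 + duty 12613.61 = 19461.58
Landed cost = invoice 57556.55 + 19461.58 = 77018.13

Total landed cost: CNY 77018.13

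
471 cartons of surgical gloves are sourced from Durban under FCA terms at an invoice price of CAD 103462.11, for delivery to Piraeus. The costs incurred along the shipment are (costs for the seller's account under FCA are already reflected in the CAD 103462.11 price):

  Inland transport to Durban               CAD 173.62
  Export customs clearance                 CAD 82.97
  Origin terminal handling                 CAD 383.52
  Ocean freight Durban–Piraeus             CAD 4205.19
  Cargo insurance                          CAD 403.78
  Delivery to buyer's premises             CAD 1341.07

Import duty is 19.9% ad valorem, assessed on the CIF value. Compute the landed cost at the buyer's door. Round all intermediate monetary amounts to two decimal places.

FCA: the seller delivers export-cleared goods to the carrier; the buyer bears costs from that point.
Already in the invoice (seller's account under FCA): inland to port, export clearance — exclude.
CIF value = FCA price + origin terminal + freight + insurance = 103462.11 + 383.52 + 4205.19 + 403.78 = 108454.60
Import duty = 108454.60 × 19.9% = 21582.47
Buyer bears: origin terminal 383.52 + freight 4205.19 + insurance 403.78 + delivery 1341.07 + duty 21582.47 = 27916.03
Landed cost = invoice 103462.11 + 27916.03 = 131378.14

Total landed cost: CAD 131378.14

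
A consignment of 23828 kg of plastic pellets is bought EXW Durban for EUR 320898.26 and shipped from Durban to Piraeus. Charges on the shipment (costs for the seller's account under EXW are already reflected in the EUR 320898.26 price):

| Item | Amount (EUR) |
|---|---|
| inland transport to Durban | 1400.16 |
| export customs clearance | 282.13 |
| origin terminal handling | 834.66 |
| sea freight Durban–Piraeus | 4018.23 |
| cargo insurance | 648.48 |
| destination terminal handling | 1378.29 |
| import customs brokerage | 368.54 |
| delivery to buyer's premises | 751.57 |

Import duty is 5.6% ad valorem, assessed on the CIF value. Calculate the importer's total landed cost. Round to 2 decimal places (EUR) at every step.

EXW: the seller makes goods available at their premises; the buyer bears all onward costs.
CIF value = EXW price + inland to port + export clearance + origin terminal + freight + insurance = 320898.26 + 1400.16 + 282.13 + 834.66 + 4018.23 + 648.48 = 328081.92
Import duty = 328081.92 × 5.6% = 18372.59
Buyer bears: inland to port 1400.16 + export clearance 282.13 + origin terminal 834.66 + freight 4018.23 + insurance 648.48 + destination terminal 1378.29 + brokerage 368.54 + delivery 751.57 + duty 18372.59 = 28054.65
Landed cost = invoice 320898.26 + 28054.65 = 348952.91

Total landed cost: EUR 348952.91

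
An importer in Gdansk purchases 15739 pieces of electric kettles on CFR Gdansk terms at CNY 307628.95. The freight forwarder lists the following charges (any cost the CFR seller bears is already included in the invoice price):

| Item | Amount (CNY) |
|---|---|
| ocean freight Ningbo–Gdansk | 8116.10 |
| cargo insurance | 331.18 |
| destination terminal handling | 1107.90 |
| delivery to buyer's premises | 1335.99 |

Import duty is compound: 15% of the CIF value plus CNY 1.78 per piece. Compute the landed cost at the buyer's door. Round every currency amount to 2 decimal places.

CFR: the seller pays costs through ocean freight to the destination port, but not insurance.
Already in the invoice (seller's account under CFR): freight — exclude.
CIF value = CFR price + insurance = 307628.95 + 331.18 = 307960.13
Ad valorem component: 307960.13 × 15% = 46194.02
Specific component: 15739 × 1.78 = 28015.42
Import duty = 46194.02 + 28015.42 = 74209.44
Buyer bears: insurance 331.18 + destination terminal 1107.90 + delivery 1335.99 + duty 74209.44 = 76984.51
Landed cost = invoice 307628.95 + 76984.51 = 384613.46

Total landed cost: CNY 384613.46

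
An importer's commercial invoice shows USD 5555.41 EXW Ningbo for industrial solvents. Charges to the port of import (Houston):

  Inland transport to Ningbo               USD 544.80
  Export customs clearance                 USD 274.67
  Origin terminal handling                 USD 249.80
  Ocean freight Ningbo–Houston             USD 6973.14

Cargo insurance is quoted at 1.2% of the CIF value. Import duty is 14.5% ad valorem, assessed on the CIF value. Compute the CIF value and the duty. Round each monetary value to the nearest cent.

CIF value: USD 13762.98; import duty: USD 1995.63

Let C be the CIF value. C = EXW price + pre-shipment costs + freight + 1.2% × C
C − 1.2% × C = 5555.41 + 544.80 + 274.67 + 249.80 + 6973.14
0.988 × C = 13597.82
C = 13597.82 / 0.988 = 13762.98
Insurance premium = 1.2% × 13762.98 = 165.16
Import duty = 13762.98 × 14.5% = 1995.63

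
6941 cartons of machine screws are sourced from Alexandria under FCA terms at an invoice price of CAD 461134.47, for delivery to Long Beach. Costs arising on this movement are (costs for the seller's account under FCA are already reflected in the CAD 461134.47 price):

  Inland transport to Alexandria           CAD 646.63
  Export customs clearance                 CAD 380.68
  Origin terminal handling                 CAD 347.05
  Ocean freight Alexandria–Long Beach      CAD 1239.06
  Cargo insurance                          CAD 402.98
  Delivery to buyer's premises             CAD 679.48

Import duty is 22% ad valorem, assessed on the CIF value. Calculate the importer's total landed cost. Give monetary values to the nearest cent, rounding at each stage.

FCA: the seller delivers export-cleared goods to the carrier; the buyer bears costs from that point.
Already in the invoice (seller's account under FCA): inland to port, export clearance — exclude.
CIF value = FCA price + origin terminal + freight + insurance = 461134.47 + 347.05 + 1239.06 + 402.98 = 463123.56
Import duty = 463123.56 × 22% = 101887.18
Buyer bears: origin terminal 347.05 + freight 1239.06 + insurance 402.98 + delivery 679.48 + duty 101887.18 = 104555.75
Landed cost = invoice 461134.47 + 104555.75 = 565690.22

Total landed cost: CAD 565690.22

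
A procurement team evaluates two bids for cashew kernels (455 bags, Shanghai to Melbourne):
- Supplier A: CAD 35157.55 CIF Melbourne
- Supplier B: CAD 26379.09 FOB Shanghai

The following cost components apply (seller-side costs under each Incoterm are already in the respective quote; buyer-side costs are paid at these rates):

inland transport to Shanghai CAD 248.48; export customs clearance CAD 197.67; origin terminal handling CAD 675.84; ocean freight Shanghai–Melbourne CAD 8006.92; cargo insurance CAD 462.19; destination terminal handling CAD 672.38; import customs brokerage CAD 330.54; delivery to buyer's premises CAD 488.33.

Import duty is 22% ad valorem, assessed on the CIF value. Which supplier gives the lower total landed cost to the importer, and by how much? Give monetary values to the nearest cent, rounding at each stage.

Supplier B is cheaper by CAD 377.41

Supplier A (CIF):
The CIF price already equals the CIF value: 35157.55
Import duty = 35157.55 × 22% = 7734.66
Buyer bears (A): 672.38 + 330.54 + 488.33 = 1491.25
Landed cost (A) = invoice 35157.55 + 1491.25 + duty 7734.66 = 44383.46
Supplier B (FOB):
CIF value = FOB price + freight + insurance = 26379.09 + 8006.92 + 462.19 = 34848.20
Import duty = 34848.20 × 22% = 7666.60
Buyer bears (B): 8006.92 + 462.19 + 672.38 + 330.54 + 488.33 = 9960.36
Landed cost (B) = invoice 26379.09 + 9960.36 + duty 7666.60 = 44006.05
Difference = |44383.46 − 44006.05| = 377.41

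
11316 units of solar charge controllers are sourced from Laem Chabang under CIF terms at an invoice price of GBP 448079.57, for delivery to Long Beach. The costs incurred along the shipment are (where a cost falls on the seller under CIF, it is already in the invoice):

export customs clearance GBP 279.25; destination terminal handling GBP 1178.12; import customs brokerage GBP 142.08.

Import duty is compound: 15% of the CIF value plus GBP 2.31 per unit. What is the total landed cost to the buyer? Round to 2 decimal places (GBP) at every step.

CIF: the seller pays costs through ocean freight and marine insurance to the destination port.
Already in the invoice (seller's account under CIF): export clearance — exclude.
The CIF price already equals the CIF value: 448079.57
Ad valorem component: 448079.57 × 15% = 67211.94
Specific component: 11316 × 2.31 = 26139.96
Import duty = 67211.94 + 26139.96 = 93351.90
Buyer bears: destination terminal 1178.12 + brokerage 142.08 + duty 93351.90 = 94672.10
Landed cost = invoice 448079.57 + 94672.10 = 542751.67

Total landed cost: GBP 542751.67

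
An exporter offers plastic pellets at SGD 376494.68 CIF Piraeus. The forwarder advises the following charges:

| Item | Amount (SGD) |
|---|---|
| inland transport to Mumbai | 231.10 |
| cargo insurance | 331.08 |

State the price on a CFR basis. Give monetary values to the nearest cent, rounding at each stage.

Not relevant to the conversion: inland to port — on the seller under both CIF and CFR; already in the CIF price and stays in the CFR price.
From CIF to CFR, the seller no longer bears: insurance.
CFR price = 376494.68 − 331.08 = 376163.60

CFR price: SGD 376163.60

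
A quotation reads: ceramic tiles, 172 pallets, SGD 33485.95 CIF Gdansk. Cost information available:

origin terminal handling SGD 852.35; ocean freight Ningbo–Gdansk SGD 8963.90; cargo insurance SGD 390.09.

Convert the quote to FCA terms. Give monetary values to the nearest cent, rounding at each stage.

FCA price: SGD 23279.61

From CIF to FCA, the seller no longer bears: origin terminal, freight, insurance.
FCA price = 33485.95 − 852.35 − 8963.90 − 390.09 = 23279.61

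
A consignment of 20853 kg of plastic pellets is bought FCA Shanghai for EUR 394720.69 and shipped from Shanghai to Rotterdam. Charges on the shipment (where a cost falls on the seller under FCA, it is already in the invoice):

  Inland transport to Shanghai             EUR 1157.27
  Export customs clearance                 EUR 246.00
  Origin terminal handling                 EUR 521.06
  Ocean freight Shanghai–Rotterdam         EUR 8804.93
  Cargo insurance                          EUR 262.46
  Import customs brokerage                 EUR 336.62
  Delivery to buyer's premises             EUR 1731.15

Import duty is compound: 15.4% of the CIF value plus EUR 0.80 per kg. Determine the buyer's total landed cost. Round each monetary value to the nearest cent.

FCA: the seller delivers export-cleared goods to the carrier; the buyer bears costs from that point.
Already in the invoice (seller's account under FCA): inland to port, export clearance — exclude.
CIF value = FCA price + origin terminal + freight + insurance = 394720.69 + 521.06 + 8804.93 + 262.46 = 404309.14
Ad valorem component: 404309.14 × 15.4% = 62263.61
Specific component: 20853 × 0.80 = 16682.40
Import duty = 62263.61 + 16682.40 = 78946.01
Buyer bears: origin terminal 521.06 + freight 8804.93 + insurance 262.46 + brokerage 336.62 + delivery 1731.15 + duty 78946.01 = 90602.23
Landed cost = invoice 394720.69 + 90602.23 = 485322.92

Total landed cost: EUR 485322.92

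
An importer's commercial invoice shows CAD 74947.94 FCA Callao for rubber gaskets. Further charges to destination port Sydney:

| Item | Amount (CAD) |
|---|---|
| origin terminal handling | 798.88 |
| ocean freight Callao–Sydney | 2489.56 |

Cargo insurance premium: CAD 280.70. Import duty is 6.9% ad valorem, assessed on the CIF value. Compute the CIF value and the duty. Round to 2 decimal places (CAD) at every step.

CIF value: CAD 78517.08; import duty: CAD 5417.68

CIF = FCA price + pre-shipment costs + freight + insurance
CIF = 74947.94 + 798.88 + 2489.56 + 280.70 = 78517.08
Import duty = 78517.08 × 6.9% = 5417.68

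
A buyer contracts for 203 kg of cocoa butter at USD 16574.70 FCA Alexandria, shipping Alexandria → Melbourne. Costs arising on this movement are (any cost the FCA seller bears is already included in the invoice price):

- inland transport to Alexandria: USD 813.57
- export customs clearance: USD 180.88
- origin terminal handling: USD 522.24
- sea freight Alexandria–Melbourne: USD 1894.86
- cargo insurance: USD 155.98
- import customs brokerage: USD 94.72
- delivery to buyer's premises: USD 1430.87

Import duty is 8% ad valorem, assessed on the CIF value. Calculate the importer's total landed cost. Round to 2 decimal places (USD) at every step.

Total landed cost: USD 22205.19

FCA: the seller delivers export-cleared goods to the carrier; the buyer bears costs from that point.
Already in the invoice (seller's account under FCA): inland to port, export clearance — exclude.
CIF value = FCA price + origin terminal + freight + insurance = 16574.70 + 522.24 + 1894.86 + 155.98 = 19147.78
Import duty = 19147.78 × 8% = 1531.82
Buyer bears: origin terminal 522.24 + freight 1894.86 + insurance 155.98 + brokerage 94.72 + delivery 1430.87 + duty 1531.82 = 5630.49
Landed cost = invoice 16574.70 + 5630.49 = 22205.19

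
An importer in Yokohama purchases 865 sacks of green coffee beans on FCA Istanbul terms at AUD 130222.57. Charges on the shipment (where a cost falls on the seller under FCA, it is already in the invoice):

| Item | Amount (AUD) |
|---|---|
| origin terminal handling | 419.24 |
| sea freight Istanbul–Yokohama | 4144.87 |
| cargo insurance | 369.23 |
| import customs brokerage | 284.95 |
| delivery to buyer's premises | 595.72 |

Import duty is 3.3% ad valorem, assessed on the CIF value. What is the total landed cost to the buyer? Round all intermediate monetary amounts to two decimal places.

FCA: the seller delivers export-cleared goods to the carrier; the buyer bears costs from that point.
CIF value = FCA price + origin terminal + freight + insurance = 130222.57 + 419.24 + 4144.87 + 369.23 = 135155.91
Import duty = 135155.91 × 3.3% = 4460.15
Buyer bears: origin terminal 419.24 + freight 4144.87 + insurance 369.23 + brokerage 284.95 + delivery 595.72 + duty 4460.15 = 10274.16
Landed cost = invoice 130222.57 + 10274.16 = 140496.73

Total landed cost: AUD 140496.73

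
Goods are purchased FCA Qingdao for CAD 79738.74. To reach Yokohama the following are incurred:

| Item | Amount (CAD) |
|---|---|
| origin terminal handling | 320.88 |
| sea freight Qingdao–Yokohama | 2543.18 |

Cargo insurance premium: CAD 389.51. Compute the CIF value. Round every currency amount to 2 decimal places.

CIF value: CAD 82992.31

CIF = FCA price + pre-shipment costs + freight + insurance
CIF = 79738.74 + 320.88 + 2543.18 + 389.51 = 82992.31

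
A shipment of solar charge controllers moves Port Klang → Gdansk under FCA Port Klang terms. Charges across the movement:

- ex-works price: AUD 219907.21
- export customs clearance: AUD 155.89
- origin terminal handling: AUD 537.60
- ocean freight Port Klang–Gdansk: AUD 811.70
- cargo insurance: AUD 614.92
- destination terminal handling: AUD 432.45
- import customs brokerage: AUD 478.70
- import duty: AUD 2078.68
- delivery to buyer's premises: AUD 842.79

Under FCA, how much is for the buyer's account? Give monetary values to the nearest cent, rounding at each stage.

Buyer's account: AUD 5796.84

FCA: the seller delivers export-cleared goods to the carrier; the buyer bears costs from that point.
Seller's account: goods 219907.21 + export clearance 155.89 = 220063.10
Buyer's account: origin terminal 537.60 + freight 811.70 + insurance 614.92 + destination terminal 432.45 + brokerage 478.70 + duty 2078.68 + delivery 842.79 = 5796.84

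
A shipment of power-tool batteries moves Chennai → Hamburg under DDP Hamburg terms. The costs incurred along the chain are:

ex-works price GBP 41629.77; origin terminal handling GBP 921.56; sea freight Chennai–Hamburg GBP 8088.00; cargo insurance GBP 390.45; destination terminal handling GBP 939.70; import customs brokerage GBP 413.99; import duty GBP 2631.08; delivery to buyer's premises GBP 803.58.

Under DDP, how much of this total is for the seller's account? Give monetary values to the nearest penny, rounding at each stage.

Seller's account: GBP 55818.13

DDP: the seller bears all costs including import duty.
Seller's account: goods 41629.77 + origin terminal 921.56 + freight 8088.00 + insurance 390.45 + destination terminal 939.70 + brokerage 413.99 + duty 2631.08 + delivery 803.58 = 55818.13
Buyer's account: 0.00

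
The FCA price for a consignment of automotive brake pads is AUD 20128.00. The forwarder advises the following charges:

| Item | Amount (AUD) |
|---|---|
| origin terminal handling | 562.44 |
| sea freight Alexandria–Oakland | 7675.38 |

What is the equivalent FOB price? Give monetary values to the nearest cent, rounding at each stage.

Not relevant to the conversion: freight — on the buyer under both terms; not part of either seller's price.
From FCA to FOB, the seller additionally bears: origin terminal.
FOB price = 20128.00 + 562.44 = 20690.44

FOB price: AUD 20690.44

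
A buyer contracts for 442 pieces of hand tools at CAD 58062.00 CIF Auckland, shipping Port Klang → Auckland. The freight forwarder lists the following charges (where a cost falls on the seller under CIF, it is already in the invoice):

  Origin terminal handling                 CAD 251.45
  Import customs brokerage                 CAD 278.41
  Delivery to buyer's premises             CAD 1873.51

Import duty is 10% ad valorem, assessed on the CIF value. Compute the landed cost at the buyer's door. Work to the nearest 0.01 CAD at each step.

CIF: the seller pays costs through ocean freight and marine insurance to the destination port.
Already in the invoice (seller's account under CIF): origin terminal — exclude.
The CIF price already equals the CIF value: 58062.00
Import duty = 58062.00 × 10% = 5806.20
Buyer bears: brokerage 278.41 + delivery 1873.51 + duty 5806.20 = 7958.12
Landed cost = invoice 58062.00 + 7958.12 = 66020.12

Total landed cost: CAD 66020.12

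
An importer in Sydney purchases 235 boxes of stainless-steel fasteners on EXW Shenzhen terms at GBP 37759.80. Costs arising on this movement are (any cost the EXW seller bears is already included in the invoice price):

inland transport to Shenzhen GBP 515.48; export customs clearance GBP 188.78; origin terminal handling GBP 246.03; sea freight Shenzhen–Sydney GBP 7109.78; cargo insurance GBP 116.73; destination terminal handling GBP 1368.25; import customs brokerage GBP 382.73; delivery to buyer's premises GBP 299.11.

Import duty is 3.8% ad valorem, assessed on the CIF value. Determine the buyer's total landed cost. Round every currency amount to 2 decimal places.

EXW: the seller makes goods available at their premises; the buyer bears all onward costs.
CIF value = EXW price + inland to port + export clearance + origin terminal + freight + insurance = 37759.80 + 515.48 + 188.78 + 246.03 + 7109.78 + 116.73 = 45936.60
Import duty = 45936.60 × 3.8% = 1745.59
Buyer bears: inland to port 515.48 + export clearance 188.78 + origin terminal 246.03 + freight 7109.78 + insurance 116.73 + destination terminal 1368.25 + brokerage 382.73 + delivery 299.11 + duty 1745.59 = 11972.48
Landed cost = invoice 37759.80 + 11972.48 = 49732.28

Total landed cost: GBP 49732.28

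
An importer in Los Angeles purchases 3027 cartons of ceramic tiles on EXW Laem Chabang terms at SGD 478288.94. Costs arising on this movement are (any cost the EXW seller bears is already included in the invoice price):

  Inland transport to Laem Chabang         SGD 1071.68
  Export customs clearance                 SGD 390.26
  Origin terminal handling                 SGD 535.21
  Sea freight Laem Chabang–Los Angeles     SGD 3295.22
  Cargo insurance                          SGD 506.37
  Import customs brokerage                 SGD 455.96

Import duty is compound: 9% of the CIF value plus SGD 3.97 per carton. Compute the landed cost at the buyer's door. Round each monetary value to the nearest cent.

Total landed cost: SGD 540128.72

EXW: the seller makes goods available at their premises; the buyer bears all onward costs.
CIF value = EXW price + inland to port + export clearance + origin terminal + freight + insurance = 478288.94 + 1071.68 + 390.26 + 535.21 + 3295.22 + 506.37 = 484087.68
Ad valorem component: 484087.68 × 9% = 43567.89
Specific component: 3027 × 3.97 = 12017.19
Import duty = 43567.89 + 12017.19 = 55585.08
Buyer bears: inland to port 1071.68 + export clearance 390.26 + origin terminal 535.21 + freight 3295.22 + insurance 506.37 + brokerage 455.96 + duty 55585.08 = 61839.78
Landed cost = invoice 478288.94 + 61839.78 = 540128.72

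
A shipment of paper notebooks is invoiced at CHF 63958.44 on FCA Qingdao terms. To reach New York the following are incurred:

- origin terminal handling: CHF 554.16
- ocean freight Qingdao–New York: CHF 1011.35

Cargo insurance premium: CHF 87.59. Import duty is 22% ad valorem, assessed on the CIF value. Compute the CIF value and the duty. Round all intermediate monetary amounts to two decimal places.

CIF = FCA price + pre-shipment costs + freight + insurance
CIF = 63958.44 + 554.16 + 1011.35 + 87.59 = 65611.54
Import duty = 65611.54 × 22% = 14434.54

CIF value: CHF 65611.54; import duty: CHF 14434.54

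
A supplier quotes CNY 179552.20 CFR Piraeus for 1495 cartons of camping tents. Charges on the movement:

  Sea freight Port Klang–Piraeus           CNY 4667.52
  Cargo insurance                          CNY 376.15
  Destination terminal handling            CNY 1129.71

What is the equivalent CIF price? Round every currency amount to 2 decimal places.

Not relevant to the conversion: freight — on the seller under both CFR and CIF; already in the CFR price and stays in the CIF price. destination terminal — on the buyer under both terms; not part of either seller's price.
From CFR to CIF, the seller additionally bears: insurance.
CIF price = 179552.20 + 376.15 = 179928.35

CIF price: CNY 179928.35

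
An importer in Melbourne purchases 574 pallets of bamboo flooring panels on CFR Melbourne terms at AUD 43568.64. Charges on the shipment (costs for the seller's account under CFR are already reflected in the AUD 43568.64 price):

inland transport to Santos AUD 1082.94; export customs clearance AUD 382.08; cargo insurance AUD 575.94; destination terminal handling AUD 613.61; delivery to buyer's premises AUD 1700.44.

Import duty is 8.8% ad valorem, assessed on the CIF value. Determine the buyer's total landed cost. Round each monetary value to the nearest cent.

Total landed cost: AUD 50343.35

CFR: the seller pays costs through ocean freight to the destination port, but not insurance.
Already in the invoice (seller's account under CFR): inland to port, export clearance — exclude.
CIF value = CFR price + insurance = 43568.64 + 575.94 = 44144.58
Import duty = 44144.58 × 8.8% = 3884.72
Buyer bears: insurance 575.94 + destination terminal 613.61 + delivery 1700.44 + duty 3884.72 = 6774.71
Landed cost = invoice 43568.64 + 6774.71 = 50343.35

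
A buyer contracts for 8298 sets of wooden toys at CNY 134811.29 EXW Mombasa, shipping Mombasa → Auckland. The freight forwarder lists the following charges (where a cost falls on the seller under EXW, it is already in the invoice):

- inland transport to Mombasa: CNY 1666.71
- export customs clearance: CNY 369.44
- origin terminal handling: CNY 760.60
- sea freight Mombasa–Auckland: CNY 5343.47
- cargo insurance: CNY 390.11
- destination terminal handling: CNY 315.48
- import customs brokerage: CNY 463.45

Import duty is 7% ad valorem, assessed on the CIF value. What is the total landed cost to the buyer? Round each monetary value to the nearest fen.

EXW: the seller makes goods available at their premises; the buyer bears all onward costs.
CIF value = EXW price + inland to port + export clearance + origin terminal + freight + insurance = 134811.29 + 1666.71 + 369.44 + 760.60 + 5343.47 + 390.11 = 143341.62
Import duty = 143341.62 × 7% = 10033.91
Buyer bears: inland to port 1666.71 + export clearance 369.44 + origin terminal 760.60 + freight 5343.47 + insurance 390.11 + destination terminal 315.48 + brokerage 463.45 + duty 10033.91 = 19343.17
Landed cost = invoice 134811.29 + 19343.17 = 154154.46

Total landed cost: CNY 154154.46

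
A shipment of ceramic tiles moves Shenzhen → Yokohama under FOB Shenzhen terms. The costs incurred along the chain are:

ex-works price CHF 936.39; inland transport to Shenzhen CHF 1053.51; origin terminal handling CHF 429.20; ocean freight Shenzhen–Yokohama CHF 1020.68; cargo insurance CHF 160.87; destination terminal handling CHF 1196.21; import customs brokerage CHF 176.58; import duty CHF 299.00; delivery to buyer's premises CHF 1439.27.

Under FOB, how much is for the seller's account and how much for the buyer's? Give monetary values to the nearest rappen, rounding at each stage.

Seller: CHF 2419.10; buyer: CHF 4292.61

FOB: the seller bears costs until goods are on board at the origin port; the buyer bears freight, insurance and all costs thereafter.
Seller's account: goods 936.39 + inland to port 1053.51 + origin terminal 429.20 = 2419.10
Buyer's account: freight 1020.68 + insurance 160.87 + destination terminal 1196.21 + brokerage 176.58 + duty 299.00 + delivery 1439.27 = 4292.61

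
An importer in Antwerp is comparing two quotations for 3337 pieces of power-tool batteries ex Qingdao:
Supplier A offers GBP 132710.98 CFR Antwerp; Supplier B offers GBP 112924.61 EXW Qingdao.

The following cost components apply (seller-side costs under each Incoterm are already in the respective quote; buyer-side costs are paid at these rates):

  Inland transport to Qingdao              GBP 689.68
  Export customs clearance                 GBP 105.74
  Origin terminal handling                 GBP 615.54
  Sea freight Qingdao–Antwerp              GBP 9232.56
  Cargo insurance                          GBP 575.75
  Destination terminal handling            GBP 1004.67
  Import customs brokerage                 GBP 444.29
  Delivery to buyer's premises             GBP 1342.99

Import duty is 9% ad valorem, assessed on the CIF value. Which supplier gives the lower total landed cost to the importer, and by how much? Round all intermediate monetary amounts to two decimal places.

Supplier A (CFR):
CIF value = CFR price + insurance = 132710.98 + 575.75 = 133286.73
Import duty = 133286.73 × 9% = 11995.81
Buyer bears (A): 575.75 + 1004.67 + 444.29 + 1342.99 = 3367.70
Landed cost (A) = invoice 132710.98 + 3367.70 + duty 11995.81 = 148074.49
Supplier B (EXW):
CIF value = EXW price + inland to port + export clearance + origin terminal + freight + insurance = 112924.61 + 689.68 + 105.74 + 615.54 + 9232.56 + 575.75 = 124143.88
Import duty = 124143.88 × 9% = 11172.95
Buyer bears (B): 689.68 + 105.74 + 615.54 + 9232.56 + 575.75 + 1004.67 + 444.29 + 1342.99 = 14011.22
Landed cost (B) = invoice 112924.61 + 14011.22 + duty 11172.95 = 138108.78
Difference = |148074.49 − 138108.78| = 9965.71

Supplier B is cheaper by GBP 9965.71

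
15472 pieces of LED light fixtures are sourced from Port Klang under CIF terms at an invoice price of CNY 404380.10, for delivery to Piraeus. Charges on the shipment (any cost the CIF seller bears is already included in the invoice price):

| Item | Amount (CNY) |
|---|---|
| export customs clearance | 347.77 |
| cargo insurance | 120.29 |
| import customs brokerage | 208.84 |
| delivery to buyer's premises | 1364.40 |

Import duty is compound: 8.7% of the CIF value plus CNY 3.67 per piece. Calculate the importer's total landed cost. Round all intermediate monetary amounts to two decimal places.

Total landed cost: CNY 497916.65

CIF: the seller pays costs through ocean freight and marine insurance to the destination port.
Already in the invoice (seller's account under CIF): export clearance, insurance — exclude.
The CIF price already equals the CIF value: 404380.10
Ad valorem component: 404380.10 × 8.7% = 35181.07
Specific component: 15472 × 3.67 = 56782.24
Import duty = 35181.07 + 56782.24 = 91963.31
Buyer bears: brokerage 208.84 + delivery 1364.40 + duty 91963.31 = 93536.55
Landed cost = invoice 404380.10 + 93536.55 = 497916.65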